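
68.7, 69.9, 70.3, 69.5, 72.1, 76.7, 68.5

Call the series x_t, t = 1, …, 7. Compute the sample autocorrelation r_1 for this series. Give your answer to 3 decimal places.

-0.095

Mean x̄ = (68.7 + 69.9 + 70.3 + 69.5 + 72.1 + 76.7 + 68.5)/7 = 70.8143
Σ(x_t−x̄)(x_{t+1}−x̄) = (1.9331) + (0.4702) + (0.6759) + (-1.6898) + (7.5673) + (-13.6212) = -4.6645
Denominator Σ(x_t−x̄)² = 48.9486
r_1 = -4.6645 / 48.9486 = -0.095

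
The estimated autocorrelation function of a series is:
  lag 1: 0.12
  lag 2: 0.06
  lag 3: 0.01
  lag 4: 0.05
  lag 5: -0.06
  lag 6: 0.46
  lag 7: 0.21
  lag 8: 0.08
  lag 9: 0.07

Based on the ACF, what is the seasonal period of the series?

6

The largest autocorrelation is r_6 = 0.46; the remaining lags stay at or below 0.21.
The dominant spike at lag 6 indicates a seasonal period of 6.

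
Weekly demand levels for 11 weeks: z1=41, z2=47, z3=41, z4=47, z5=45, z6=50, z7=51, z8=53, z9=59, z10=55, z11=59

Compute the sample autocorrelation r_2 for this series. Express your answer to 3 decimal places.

0.583

Mean z̄ = (41 + 47 + 41 + 47 + 45 + 50 + 51 + 53 + 59 + 55 + 59)/11 = 49.8182
Numerator Σ_{t=1}^{9}(z_t−z̄)(z_{t+2}−z̄) = 234.2066
Denominator Σ(z_t−z̄)² = 401.6364
r_2 = 234.2066 / 401.6364 = 0.583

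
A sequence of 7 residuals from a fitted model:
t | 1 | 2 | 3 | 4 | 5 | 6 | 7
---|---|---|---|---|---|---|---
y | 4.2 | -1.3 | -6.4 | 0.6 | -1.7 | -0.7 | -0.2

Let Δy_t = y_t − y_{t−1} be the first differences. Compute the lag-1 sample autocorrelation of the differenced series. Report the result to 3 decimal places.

-0.236

First differences Δy: -5.5, -5.1, 7.0, -2.3, 1.0, 0.5
Mean of differences = -0.7333
Numerator Σ(Δy_t−Δȳ)(Δy_{t+1}−Δȳ) = -25.6478
Denominator Σ(Δy_t−Δȳ)² = 108.5733
r_1(Δy) = -25.6478 / 108.5733 = -0.236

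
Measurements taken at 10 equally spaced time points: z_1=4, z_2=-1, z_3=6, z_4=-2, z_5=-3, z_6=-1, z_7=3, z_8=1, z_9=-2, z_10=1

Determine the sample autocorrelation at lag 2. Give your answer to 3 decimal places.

-0.104

Mean z̄ = (4 − 1 + 6 − 2 − 3 − 1 + 3 + 1 − 2 + 1)/10 = 0.6000
Numerator Σ_{t=1}^{8}(z_t−z̄)(z_{t+2}−z̄) = -8.1200
Denominator Σ(z_t−z̄)² = 78.4000
r_2 = -8.1200 / 78.4000 = -0.104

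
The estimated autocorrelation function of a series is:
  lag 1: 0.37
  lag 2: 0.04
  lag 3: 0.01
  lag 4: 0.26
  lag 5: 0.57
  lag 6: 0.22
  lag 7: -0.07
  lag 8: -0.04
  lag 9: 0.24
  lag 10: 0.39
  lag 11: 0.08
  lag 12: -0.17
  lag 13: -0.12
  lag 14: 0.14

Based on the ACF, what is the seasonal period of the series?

The largest autocorrelation is r_5 = 0.57, with a weaker echo at lag 10 (0.39); the remaining lags stay at or below 0.37. The elevated value at lag 1 (0.37), dropping to 0.04 at lag 2, reflects decaying short-term dependence rather than seasonality.
The dominant spike at lag 5 indicates a seasonal period of 5.

5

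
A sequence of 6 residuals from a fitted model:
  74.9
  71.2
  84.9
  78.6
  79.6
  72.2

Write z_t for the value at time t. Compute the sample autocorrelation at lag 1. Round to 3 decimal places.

Mean z̄ = (74.9 + 71.2 + 84.9 + 78.6 + 79.6 + 72.2)/6 = 76.9000
Deviations from mean: -2.0000, -5.7000, 8.0000, 1.7000, 2.7000, -4.7000
Σ(z_t−z̄)(z_{t+1}−z̄) = (11.4000) + (-45.6000) + (13.6000) + (4.5900) + (-12.6900) = -28.7000
Denominator Σ(z_t−z̄)² = 132.7600
r_1 = -28.7000 / 132.7600 = -0.216

-0.216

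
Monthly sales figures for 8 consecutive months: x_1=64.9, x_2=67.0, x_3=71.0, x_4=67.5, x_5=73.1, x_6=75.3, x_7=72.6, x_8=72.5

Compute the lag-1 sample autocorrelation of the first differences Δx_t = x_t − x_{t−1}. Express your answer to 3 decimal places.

-0.380

First differences Δx: 2.1, 4.0, -3.5, 5.6, 2.2, -2.7, -0.1
Mean of differences = 1.0857
Numerator Σ(Δx_t−Δx̄)(Δx_{t+1}−Δx̄) = -25.8088
Denominator Σ(Δx_t−Δx̄)² = 67.9086
r_1(Δx) = -25.8088 / 67.9086 = -0.380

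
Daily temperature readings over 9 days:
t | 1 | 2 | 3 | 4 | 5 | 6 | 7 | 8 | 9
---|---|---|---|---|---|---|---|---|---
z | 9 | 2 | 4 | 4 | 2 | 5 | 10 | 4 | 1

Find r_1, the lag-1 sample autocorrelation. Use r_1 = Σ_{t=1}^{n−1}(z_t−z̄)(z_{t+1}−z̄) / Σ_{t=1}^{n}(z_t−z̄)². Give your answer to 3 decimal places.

Mean z̄ = (9 + 2 + 4 + 4 + 2 + 5 + 10 + 4 + 1)/9 = 4.5556
Numerator Σ_{t=1}^{8}(z_t−z̄)(z_{t+1}−z̄) = -7.9753
Denominator Σ(z_t−z̄)² = 76.2222
r_1 = -7.9753 / 76.2222 = -0.105

-0.105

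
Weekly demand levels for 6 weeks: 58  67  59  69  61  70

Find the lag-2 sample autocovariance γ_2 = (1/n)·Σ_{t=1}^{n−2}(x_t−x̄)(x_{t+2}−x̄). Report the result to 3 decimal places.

Mean x̄ = (58 + 67 + 59 + 69 + 61 + 70)/6 = 64.0000
Σ_{t=1}^{4}(x_t−x̄)(x_{t+2}−x̄) = 90.0000
γ_2 = 90.0000 / 6 = 15.000

15.000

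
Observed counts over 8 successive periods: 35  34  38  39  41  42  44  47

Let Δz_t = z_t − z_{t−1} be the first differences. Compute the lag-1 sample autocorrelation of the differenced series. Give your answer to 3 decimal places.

First differences Δz: -1, 4, 1, 2, 1, 2, 3
Mean of differences = 1.7143
Numerator Σ(Δz_t−Δz̄)(Δz_{t+1}−Δz̄) = -8.0816
Denominator Σ(Δz_t−Δz̄)² = 15.4286
r_1(Δz) = -8.0816 / 15.4286 = -0.524

-0.524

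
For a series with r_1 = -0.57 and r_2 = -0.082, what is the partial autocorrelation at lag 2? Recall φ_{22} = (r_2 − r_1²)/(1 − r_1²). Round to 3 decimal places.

-0.603

φ_{22} = (r_2 − r_1²) / (1 − r_1²)
r_1² = (-0.57)² = 0.3249
Numerator = -0.082 − 0.3249 = -0.4069; denominator = 1 − 0.3249 = 0.6751
φ_{22} = -0.4069 / 0.6751 = -0.603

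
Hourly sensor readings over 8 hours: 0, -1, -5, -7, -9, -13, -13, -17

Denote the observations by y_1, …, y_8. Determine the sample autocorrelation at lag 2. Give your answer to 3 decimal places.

0.285

Mean ȳ = (0 − 1 − 5 − 7 − 9 − 13 − 13 − 17)/8 = -8.1250
Deviations from mean: 8.1250, 7.1250, 3.1250, 1.1250, -0.8750, -4.8750, -4.8750, -8.8750
Numerator Σ_{t=1}^{6}(y_t−ȳ)(y_{t+2}−ȳ) = 72.7188
Denominator Σ(y_t−ȳ)² = 254.8750
r_2 = 72.7188 / 254.8750 = 0.285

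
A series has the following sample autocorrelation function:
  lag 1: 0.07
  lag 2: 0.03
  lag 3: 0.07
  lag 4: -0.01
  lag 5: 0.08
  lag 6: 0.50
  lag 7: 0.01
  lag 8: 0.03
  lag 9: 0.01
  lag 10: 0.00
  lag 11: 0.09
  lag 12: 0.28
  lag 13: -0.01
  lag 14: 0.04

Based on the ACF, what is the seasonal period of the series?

6

The largest autocorrelation is r_6 = 0.50, with a weaker echo at lag 12 (0.28); the remaining lags stay at or below 0.09.
The dominant spike at lag 6 indicates a seasonal period of 6.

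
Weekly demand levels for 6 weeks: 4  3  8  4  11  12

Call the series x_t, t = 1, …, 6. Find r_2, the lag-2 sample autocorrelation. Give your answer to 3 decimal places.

-0.026

Mean x̄ = (4 + 3 + 8 + 4 + 11 + 12)/6 = 7.0000
Deviations from mean: -3.0000, -4.0000, 1.0000, -3.0000, 4.0000, 5.0000
Numerator Σ_{t=1}^{4}(x_t−x̄)(x_{t+2}−x̄) = -2.0000
Denominator Σ(x_t−x̄)² = 76.0000
r_2 = -2.0000 / 76.0000 = -0.026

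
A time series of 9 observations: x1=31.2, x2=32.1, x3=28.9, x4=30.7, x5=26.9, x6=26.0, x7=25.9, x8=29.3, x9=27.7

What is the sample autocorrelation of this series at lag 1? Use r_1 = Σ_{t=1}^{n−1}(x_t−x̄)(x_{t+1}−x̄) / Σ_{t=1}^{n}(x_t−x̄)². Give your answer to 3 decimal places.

Mean x̄ = (31.2 + 32.1 + 28.9 + 30.7 + 26.9 + 26.0 + 25.9 + 29.3 + 27.7)/9 = 28.7444
Numerator Σ_{t=1}^{8}(x_t−x̄)(x_{t+1}−x̄) = 16.1669
Denominator Σ(x_t−x̄)² = 41.5622
r_1 = 16.1669 / 41.5622 = 0.389

0.389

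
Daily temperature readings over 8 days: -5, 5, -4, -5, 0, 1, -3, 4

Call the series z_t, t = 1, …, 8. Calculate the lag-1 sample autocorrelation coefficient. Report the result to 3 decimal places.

Mean z̄ = (-5 + 5 − 4 − 5 + 0 + 1 − 3 + 4)/8 = -0.8750
Σ(z_t−z̄)(z_{t+1}−z̄) = (-24.2344) + (-18.3594) + (12.8906) + (-3.6094) + (1.6406) + (-3.9844) + (-10.3594) = -46.0156
Denominator Σ(z_t−z̄)² = 110.8750
r_1 = -46.0156 / 110.8750 = -0.415

-0.415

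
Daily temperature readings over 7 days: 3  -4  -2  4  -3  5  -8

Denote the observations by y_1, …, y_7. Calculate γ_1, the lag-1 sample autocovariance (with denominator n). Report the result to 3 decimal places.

Mean ȳ = (3 − 4 − 2 + 4 − 3 + 5 − 8)/7 = -0.7143
Deviations: 3.7143, -3.2857, -1.2857, 4.7143, -2.2857, 5.7143, -7.2857
Σ_{t=1}^{6}(y_t−ȳ)(y_{t+1}−ȳ) = -79.5102
γ_1 = -79.5102 / 7 = -11.359

-11.359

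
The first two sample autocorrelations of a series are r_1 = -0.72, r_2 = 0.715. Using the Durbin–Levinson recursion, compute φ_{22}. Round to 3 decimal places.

0.408

φ_{22} = (r_2 − r_1²) / (1 − r_1²)
r_1² = (-0.72)² = 0.5184
Numerator = 0.715 − 0.5184 = 0.1966; denominator = 1 − 0.5184 = 0.4816
φ_{22} = 0.1966 / 0.4816 = 0.408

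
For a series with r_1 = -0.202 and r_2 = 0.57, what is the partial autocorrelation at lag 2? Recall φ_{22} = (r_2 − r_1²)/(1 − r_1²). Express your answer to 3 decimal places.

φ_{22} = (r_2 − r_1²) / (1 − r_1²)
r_1² = (-0.202)² = 0.040804
Numerator = 0.57 − 0.0408 = 0.5292; denominator = 1 − 0.0408 = 0.9592
φ_{22} = 0.5292 / 0.9592 = 0.552

0.552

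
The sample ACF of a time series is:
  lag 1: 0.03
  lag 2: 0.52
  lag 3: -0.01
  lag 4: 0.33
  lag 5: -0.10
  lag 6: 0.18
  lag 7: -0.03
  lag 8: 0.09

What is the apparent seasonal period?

The largest autocorrelation is r_2 = 0.52, with weaker echoes at lags 4 (0.33) and 6 (0.18); the remaining lags stay at or below 0.09.
The dominant spike at lag 2 indicates a seasonal period of 2.

2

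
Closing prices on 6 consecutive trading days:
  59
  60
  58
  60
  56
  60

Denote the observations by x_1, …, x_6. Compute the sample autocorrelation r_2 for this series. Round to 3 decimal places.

0.385

Mean x̄ = (59 + 60 + 58 + 60 + 56 + 60)/6 = 58.8333
Deviations from mean: 0.1667, 1.1667, -0.8333, 1.1667, -2.8333, 1.1667
Numerator Σ_{t=1}^{4}(x_t−x̄)(x_{t+2}−x̄) = 4.9444
Denominator Σ(x_t−x̄)² = 12.8333
r_2 = 4.9444 / 12.8333 = 0.385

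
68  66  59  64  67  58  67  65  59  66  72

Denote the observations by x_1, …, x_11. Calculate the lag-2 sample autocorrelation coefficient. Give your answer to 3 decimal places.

-0.425

Mean x̄ = (68 + 66 + 59 + 64 + 67 + 58 + 67 + 65 + 59 + 66 + 72)/11 = 64.6364
Numerator Σ_{t=1}^{9}(x_t−x̄)(x_{t+2}−x̄) = -80.0826
Denominator Σ(x_t−x̄)² = 188.5455
r_2 = -80.0826 / 188.5455 = -0.425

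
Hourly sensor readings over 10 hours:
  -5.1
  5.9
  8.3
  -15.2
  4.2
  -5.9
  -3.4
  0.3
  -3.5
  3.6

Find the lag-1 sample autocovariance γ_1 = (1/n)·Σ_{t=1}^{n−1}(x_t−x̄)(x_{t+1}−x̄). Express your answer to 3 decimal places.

-20.172

Mean x̄ = (-5.1 + 5.9 + 8.3 − 15.2 + 4.2 − 5.9 − 3.4 + 0.3 − 3.5 + 3.6)/10 = -1.0800
Σ_{t=1}^{9}(x_t−x̄)(x_{t+1}−x̄) = -201.7204
γ_1 = -201.7204 / 10 = -20.172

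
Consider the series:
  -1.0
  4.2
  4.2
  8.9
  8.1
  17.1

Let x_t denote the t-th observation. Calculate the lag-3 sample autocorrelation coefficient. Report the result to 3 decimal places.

-0.250

Mean x̄ = (-1.0 + 4.2 + 4.2 + 8.9 + 8.1 + 17.1)/6 = 6.9167
Deviations from mean: -7.9167, -2.7167, -2.7167, 1.9833, 1.1833, 10.1833
Σ(x_t−x̄)(x_{t+3}−x̄) = (-15.7014) + (-3.2147) + (-27.6647) = -46.5808
Denominator Σ(x_t−x̄)² = 186.4683
r_3 = -46.5808 / 186.4683 = -0.250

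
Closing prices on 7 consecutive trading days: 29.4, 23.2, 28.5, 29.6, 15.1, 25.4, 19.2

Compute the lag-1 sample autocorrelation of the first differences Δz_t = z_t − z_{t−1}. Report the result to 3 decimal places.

First differences Δz: -6.2, 5.3, 1.1, -14.5, 10.3, -6.2
Mean of differences = -1.7000
Numerator Σ(Δz_t−Δz̄)(Δz_{t+1}−Δz̄) = -255.3400
Denominator Σ(Δz_t−Δz̄)² = 405.1800
r_1(Δz) = -255.3400 / 405.1800 = -0.630

-0.630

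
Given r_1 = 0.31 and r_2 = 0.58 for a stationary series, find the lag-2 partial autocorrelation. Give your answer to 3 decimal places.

0.535

φ_{22} = (r_2 − r_1²) / (1 − r_1²)
r_1² = (0.31)² = 0.0961
Numerator = 0.58 − 0.0961 = 0.4839; denominator = 1 − 0.0961 = 0.9039
φ_{22} = 0.4839 / 0.9039 = 0.535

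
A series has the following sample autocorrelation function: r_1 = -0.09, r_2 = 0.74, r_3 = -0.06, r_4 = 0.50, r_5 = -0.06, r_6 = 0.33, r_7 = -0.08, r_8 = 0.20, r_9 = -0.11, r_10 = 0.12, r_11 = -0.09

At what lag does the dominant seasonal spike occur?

2

The largest autocorrelation is r_2 = 0.74, with weaker echoes at lags 4 (0.50), 6 (0.33) and 8 (0.20); the remaining lags stay at or below 0.12.
The dominant spike at lag 2 indicates a seasonal period of 2.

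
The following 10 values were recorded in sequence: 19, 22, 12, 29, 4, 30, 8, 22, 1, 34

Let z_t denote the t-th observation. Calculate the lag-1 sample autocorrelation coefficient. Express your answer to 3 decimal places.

Mean z̄ = (19 + 22 + 12 + 29 + 4 + 30 + 8 + 22 + 1 + 34)/10 = 18.1000
Numerator Σ_{t=1}^{9}(z_t−z̄)(z_{t+1}−z̄) = -906.4100
Denominator Σ(z_t−z̄)² = 1174.9000
r_1 = -906.4100 / 1174.9000 = -0.771

-0.771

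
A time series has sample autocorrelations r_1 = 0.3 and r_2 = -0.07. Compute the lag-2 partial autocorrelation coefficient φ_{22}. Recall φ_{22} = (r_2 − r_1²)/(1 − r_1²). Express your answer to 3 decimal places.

-0.176

φ_{22} = (r_2 − r_1²) / (1 − r_1²)
r_1² = (0.3)² = 0.09
Numerator = -0.07 − 0.0900 = -0.1600; denominator = 1 − 0.0900 = 0.9100
φ_{22} = -0.1600 / 0.9100 = -0.176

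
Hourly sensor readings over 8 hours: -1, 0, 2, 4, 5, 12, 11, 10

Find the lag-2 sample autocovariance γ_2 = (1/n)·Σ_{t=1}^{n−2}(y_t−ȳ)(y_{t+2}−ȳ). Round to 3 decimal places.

6.199

Mean ȳ = (-1 + 0 + 2 + 4 + 5 + 12 + 11 + 10)/8 = 5.3750
Σ_{t=1}^{6}(y_t−ȳ)(y_{t+2}−ȳ) = 49.5938
γ_2 = 49.5938 / 8 = 6.199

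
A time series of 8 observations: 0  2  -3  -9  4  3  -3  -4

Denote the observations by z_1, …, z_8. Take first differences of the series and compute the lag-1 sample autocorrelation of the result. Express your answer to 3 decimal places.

-0.231

First differences Δz: 2, -5, -6, 13, -1, -6, -1
Mean of differences = -0.5714
Numerator Σ(Δz_t−Δz̄)(Δz_{t+1}−Δz̄) = -62.1837
Denominator Σ(Δz_t−Δz̄)² = 269.7143
r_1(Δz) = -62.1837 / 269.7143 = -0.231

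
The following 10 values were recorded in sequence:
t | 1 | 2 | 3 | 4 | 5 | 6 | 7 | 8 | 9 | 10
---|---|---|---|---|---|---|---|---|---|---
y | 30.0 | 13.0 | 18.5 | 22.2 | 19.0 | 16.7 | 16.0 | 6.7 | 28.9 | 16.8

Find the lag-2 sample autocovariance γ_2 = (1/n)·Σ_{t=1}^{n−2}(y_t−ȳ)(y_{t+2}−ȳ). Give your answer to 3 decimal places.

-0.978

Mean ȳ = (30.0 + 13.0 + 18.5 + 22.2 + 19.0 + 16.7 + 16.0 + 6.7 + 28.9 + 16.8)/10 = 18.7800
Σ_{t=1}^{8}(y_t−ȳ)(y_{t+2}−ȳ) = -9.7848
γ_2 = -9.7848 / 10 = -0.978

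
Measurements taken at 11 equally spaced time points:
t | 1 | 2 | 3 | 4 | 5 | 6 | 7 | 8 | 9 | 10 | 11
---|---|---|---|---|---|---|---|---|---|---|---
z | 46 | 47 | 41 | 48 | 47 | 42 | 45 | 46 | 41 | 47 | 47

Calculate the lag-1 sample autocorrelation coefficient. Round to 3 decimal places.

-0.382

Mean z̄ = (46 + 47 + 41 + 48 + 47 + 42 + 45 + 46 + 41 + 47 + 47)/11 = 45.1818
Numerator Σ_{t=1}^{10}(z_t−z̄)(z_{t+1}−z̄) = -25.8512
Denominator Σ(z_t−z̄)² = 67.6364
r_1 = -25.8512 / 67.6364 = -0.382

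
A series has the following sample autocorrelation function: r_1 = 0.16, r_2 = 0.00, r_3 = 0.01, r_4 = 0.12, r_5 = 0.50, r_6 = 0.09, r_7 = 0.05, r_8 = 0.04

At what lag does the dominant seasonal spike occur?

5

The largest autocorrelation is r_5 = 0.50; the remaining lags stay at or below 0.16.
The dominant spike at lag 5 indicates a seasonal period of 5.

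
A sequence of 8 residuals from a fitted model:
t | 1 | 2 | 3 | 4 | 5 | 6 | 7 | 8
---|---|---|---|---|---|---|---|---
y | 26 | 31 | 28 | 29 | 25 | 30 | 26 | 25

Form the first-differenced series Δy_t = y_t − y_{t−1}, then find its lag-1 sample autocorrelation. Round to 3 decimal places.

-0.633

First differences Δy: 5, -3, 1, -4, 5, -4, -1
Mean of differences = -0.1429
Numerator Σ(Δy_t−Δȳ)(Δy_{t+1}−Δȳ) = -58.7347
Denominator Σ(Δy_t−Δȳ)² = 92.8571
r_1(Δy) = -58.7347 / 92.8571 = -0.633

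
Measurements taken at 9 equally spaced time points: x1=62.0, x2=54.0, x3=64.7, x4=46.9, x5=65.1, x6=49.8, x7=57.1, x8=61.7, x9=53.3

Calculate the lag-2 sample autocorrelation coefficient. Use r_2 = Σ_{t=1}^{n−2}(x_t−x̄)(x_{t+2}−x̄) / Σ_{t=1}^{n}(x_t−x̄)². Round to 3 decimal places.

Mean x̄ = (62.0 + 54.0 + 64.7 + 46.9 + 65.1 + 49.8 + 57.1 + 61.7 + 53.3)/9 = 57.1778
Numerator Σ_{t=1}^{7}(x_t−x̄)(x_{t+2}−x̄) = 170.6757
Denominator Σ(x_t−x̄)² = 348.2556
r_2 = 170.6757 / 348.2556 = 0.490

0.490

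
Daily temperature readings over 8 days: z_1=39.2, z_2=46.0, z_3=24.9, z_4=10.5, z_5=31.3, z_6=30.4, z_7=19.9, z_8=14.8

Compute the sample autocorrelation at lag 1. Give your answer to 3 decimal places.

0.229

Mean z̄ = (39.2 + 46.0 + 24.9 + 10.5 + 31.3 + 30.4 + 19.9 + 14.8)/8 = 27.1250
Deviations from mean: 12.0750, 18.8750, -2.2250, -16.6250, 4.1750, 3.2750, -7.2250, -12.3250
Σ(z_t−z̄)(z_{t+1}−z̄) = (227.9156) + (-41.9969) + (36.9906) + (-69.4094) + (13.6731) + (-23.6619) + (89.0481) = 232.5594
Denominator Σ(z_t−z̄)² = 1015.6750
r_1 = 232.5594 / 1015.6750 = 0.229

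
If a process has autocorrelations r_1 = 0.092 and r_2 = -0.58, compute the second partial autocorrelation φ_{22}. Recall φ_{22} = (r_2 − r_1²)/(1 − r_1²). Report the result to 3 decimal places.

-0.593

φ_{22} = (r_2 − r_1²) / (1 − r_1²)
r_1² = (0.092)² = 0.008464
Numerator = -0.58 − 0.0085 = -0.5885; denominator = 1 − 0.0085 = 0.9915
φ_{22} = -0.5885 / 0.9915 = -0.593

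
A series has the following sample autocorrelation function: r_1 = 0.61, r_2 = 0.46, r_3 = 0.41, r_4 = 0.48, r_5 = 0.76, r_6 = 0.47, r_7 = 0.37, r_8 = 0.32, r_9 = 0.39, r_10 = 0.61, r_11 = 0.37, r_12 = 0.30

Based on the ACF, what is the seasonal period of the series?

The largest autocorrelation is r_5 = 0.76; the remaining lags stay at or below 0.61. The elevated value at lag 1 (0.61), dropping to 0.46 at lag 2, reflects decaying short-term dependence rather than seasonality.
The dominant spike at lag 5 indicates a seasonal period of 5.

5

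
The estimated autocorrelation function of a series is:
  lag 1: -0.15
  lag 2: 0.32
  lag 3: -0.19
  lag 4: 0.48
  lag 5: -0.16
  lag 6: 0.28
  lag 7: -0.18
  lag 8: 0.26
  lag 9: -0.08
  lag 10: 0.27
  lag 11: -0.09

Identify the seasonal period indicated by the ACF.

The largest autocorrelation is r_4 = 0.48; the remaining lags stay at or below 0.32.
The dominant spike at lag 4 indicates a seasonal period of 4.

4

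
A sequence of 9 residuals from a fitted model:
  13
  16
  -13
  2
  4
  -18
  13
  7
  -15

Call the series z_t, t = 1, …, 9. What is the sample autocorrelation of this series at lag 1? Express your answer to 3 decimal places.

-0.255

Mean z̄ = (13 + 16 − 13 + 2 + 4 − 18 + 13 + 7 − 15)/9 = 1.0000
Numerator Σ_{t=1}^{8}(z_t−z̄)(z_{t+1}−z̄) = -350.0000
Denominator Σ(z_t−z̄)² = 1372.0000
r_1 = -350.0000 / 1372.0000 = -0.255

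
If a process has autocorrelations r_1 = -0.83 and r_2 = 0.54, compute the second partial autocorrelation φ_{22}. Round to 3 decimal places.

φ_{22} = (r_2 − r_1²) / (1 − r_1²)
r_1² = (-0.83)² = 0.6889
Numerator = 0.54 − 0.6889 = -0.1489; denominator = 1 − 0.6889 = 0.3111
φ_{22} = -0.1489 / 0.3111 = -0.479

-0.479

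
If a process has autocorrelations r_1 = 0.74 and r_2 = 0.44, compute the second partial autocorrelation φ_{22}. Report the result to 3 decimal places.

-0.238

φ_{22} = (r_2 − r_1²) / (1 − r_1²)
r_1² = (0.74)² = 0.5476
Numerator = 0.44 − 0.5476 = -0.1076; denominator = 1 − 0.5476 = 0.4524
φ_{22} = -0.1076 / 0.4524 = -0.238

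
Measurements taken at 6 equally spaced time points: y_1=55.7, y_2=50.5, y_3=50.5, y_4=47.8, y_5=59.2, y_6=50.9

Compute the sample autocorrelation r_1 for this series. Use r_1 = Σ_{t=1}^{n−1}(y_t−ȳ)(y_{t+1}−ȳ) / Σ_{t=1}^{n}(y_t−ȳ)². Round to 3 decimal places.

-0.403

Mean ȳ = (55.7 + 50.5 + 50.5 + 47.8 + 59.2 + 50.9)/6 = 52.4333
Deviations from mean: 3.2667, -1.9333, -1.9333, -4.6333, 6.7667, -1.5333
Numerator Σ_{t=1}^{5}(y_t−ȳ)(y_{t+1}−ȳ) = -35.3478
Denominator Σ(y_t−ȳ)² = 87.7533
r_1 = -35.3478 / 87.7533 = -0.403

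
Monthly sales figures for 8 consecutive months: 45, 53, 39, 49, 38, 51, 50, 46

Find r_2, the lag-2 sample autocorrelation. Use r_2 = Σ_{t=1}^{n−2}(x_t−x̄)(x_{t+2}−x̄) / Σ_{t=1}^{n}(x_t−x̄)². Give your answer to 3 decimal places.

0.327

Mean x̄ = (45 + 53 + 39 + 49 + 38 + 51 + 50 + 46)/8 = 46.3750
Σ(x_t−x̄)(x_{t+2}−x̄) = (10.1406) + (17.3906) + (61.7656) + (12.1406) + (-30.3594) + (-1.7344) = 69.3438
Denominator Σ(x_t−x̄)² = 211.8750
r_2 = 69.3438 / 211.8750 = 0.327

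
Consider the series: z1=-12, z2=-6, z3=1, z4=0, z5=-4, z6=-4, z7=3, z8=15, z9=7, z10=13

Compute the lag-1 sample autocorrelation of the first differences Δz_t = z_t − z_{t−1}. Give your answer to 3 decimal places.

-0.199

First differences Δz: 6, 7, -1, -4, 0, 7, 12, -8, 6
Mean of differences = 2.7778
Numerator Σ(Δz_t−Δz̄)(Δz_{t+1}−Δz̄) = -64.8272
Denominator Σ(Δz_t−Δz̄)² = 325.5556
r_1(Δz) = -64.8272 / 325.5556 = -0.199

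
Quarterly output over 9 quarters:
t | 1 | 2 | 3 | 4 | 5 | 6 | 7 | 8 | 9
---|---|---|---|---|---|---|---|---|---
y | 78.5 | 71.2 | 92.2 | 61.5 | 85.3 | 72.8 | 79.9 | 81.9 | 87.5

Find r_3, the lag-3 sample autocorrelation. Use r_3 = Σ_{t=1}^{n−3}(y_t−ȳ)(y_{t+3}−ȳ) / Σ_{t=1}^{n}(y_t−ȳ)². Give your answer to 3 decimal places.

-0.246

Mean ȳ = (78.5 + 71.2 + 92.2 + 61.5 + 85.3 + 72.8 + 79.9 + 81.9 + 87.5)/9 = 78.9778
Σ(y_t−ȳ)(y_{t+3}−ȳ) = (8.3505) + (-49.1728) + (-81.6840) + (-16.1184) + (18.4749) + (-52.6484) = -172.7981
Denominator Σ(y_t−ȳ)² = 701.1756
r_3 = -172.7981 / 701.1756 = -0.246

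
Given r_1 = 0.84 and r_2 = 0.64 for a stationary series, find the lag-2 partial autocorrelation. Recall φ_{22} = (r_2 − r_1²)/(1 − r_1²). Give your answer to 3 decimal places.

φ_{22} = (r_2 − r_1²) / (1 − r_1²)
r_1² = (0.84)² = 0.7056
Numerator = 0.64 − 0.7056 = -0.0656; denominator = 1 − 0.7056 = 0.2944
φ_{22} = -0.0656 / 0.2944 = -0.223

-0.223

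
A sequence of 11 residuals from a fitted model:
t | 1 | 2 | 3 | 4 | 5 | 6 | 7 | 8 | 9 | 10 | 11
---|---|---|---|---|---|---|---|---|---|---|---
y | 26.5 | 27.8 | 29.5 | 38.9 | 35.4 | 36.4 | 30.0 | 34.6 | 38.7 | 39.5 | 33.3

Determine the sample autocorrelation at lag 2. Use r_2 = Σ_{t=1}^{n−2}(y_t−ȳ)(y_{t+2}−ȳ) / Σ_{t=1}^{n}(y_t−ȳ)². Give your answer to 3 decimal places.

Mean ȳ = (26.5 + 27.8 + 29.5 + 38.9 + 35.4 + 36.4 + 30.0 + 34.6 + 38.7 + 39.5 + 33.3)/11 = 33.6909
Numerator Σ_{t=1}^{9}(y_t−ȳ)(y_{t+2}−ȳ) = -12.6111
Denominator Σ(y_t−ȳ)² = 214.8091
r_2 = -12.6111 / 214.8091 = -0.059

-0.059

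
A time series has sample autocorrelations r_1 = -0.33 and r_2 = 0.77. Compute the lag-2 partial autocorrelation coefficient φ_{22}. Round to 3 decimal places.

φ_{22} = (r_2 − r_1²) / (1 − r_1²)
r_1² = (-0.33)² = 0.1089
Numerator = 0.77 − 0.1089 = 0.6611; denominator = 1 − 0.1089 = 0.8911
φ_{22} = 0.6611 / 0.8911 = 0.742

0.742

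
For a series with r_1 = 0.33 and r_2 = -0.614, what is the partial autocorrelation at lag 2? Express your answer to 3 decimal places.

φ_{22} = (r_2 − r_1²) / (1 − r_1²)
r_1² = (0.33)² = 0.1089
Numerator = -0.614 − 0.1089 = -0.7229; denominator = 1 − 0.1089 = 0.8911
φ_{22} = -0.7229 / 0.8911 = -0.811

-0.811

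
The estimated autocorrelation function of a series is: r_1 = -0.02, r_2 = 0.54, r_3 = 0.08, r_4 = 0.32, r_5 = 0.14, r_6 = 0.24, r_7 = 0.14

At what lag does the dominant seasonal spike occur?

The largest autocorrelation is r_2 = 0.54, with weaker echoes at lags 4 (0.32) and 6 (0.24); the remaining lags stay at or below 0.14.
The dominant spike at lag 2 indicates a seasonal period of 2.

2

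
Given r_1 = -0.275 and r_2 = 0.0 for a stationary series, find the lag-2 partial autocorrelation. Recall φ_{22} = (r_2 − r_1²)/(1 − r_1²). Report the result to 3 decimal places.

-0.082

φ_{22} = (r_2 − r_1²) / (1 − r_1²)
r_1² = (-0.275)² = 0.075625
Numerator = 0.0 − 0.0756 = -0.0756; denominator = 1 − 0.0756 = 0.9244
φ_{22} = -0.0756 / 0.9244 = -0.082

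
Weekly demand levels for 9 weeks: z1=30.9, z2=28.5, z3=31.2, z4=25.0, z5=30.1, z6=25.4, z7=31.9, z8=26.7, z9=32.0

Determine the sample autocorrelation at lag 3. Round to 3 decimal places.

Mean z̄ = (30.9 + 28.5 + 31.2 + 25.0 + 30.1 + 25.4 + 31.9 + 26.7 + 32.0)/9 = 29.0778
Σ(z_t−z̄)(z_{t+3}−z̄) = (-7.4306) + (-0.5906) + (-7.8051) + (-11.5084) + (-2.4306) + (-10.7473) = -40.5126
Denominator Σ(z_t−z̄)² = 61.5156
r_3 = -40.5126 / 61.5156 = -0.659

-0.659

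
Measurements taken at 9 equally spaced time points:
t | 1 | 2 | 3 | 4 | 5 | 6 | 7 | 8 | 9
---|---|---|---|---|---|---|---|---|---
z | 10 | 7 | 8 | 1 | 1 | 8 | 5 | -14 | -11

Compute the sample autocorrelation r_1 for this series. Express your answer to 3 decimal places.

0.399

Mean z̄ = (10 + 7 + 8 + 1 + 1 + 8 + 5 − 14 − 11)/9 = 1.6667
Numerator Σ_{t=1}^{8}(z_t−z̄)(z_{t+1}−z̄) = 237.5556
Denominator Σ(z_t−z̄)² = 596.0000
r_1 = 237.5556 / 596.0000 = 0.399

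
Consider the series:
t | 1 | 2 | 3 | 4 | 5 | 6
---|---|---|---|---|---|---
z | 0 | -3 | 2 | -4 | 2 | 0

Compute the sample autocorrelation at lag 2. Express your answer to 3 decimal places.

Mean z̄ = (0 − 3 + 2 − 4 + 2 + 0)/6 = -0.5000
Deviations from mean: 0.5000, -2.5000, 2.5000, -3.5000, 2.5000, 0.5000
Σ(z_t−z̄)(z_{t+2}−z̄) = (1.2500) + (8.7500) + (6.2500) + (-1.7500) = 14.5000
Denominator Σ(z_t−z̄)² = 31.5000
r_2 = 14.5000 / 31.5000 = 0.460

0.460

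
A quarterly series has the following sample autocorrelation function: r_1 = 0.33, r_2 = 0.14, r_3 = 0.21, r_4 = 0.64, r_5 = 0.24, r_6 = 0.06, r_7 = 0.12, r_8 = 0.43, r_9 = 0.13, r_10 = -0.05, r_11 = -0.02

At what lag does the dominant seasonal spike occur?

The largest autocorrelation is r_4 = 0.64, with a weaker echo at lag 8 (0.43); the remaining lags stay at or below 0.33. The elevated value at lag 1 (0.33), dropping to 0.14 at lag 2, reflects decaying short-term dependence rather than seasonality.
The dominant spike at lag 4 indicates a seasonal period of 4.

4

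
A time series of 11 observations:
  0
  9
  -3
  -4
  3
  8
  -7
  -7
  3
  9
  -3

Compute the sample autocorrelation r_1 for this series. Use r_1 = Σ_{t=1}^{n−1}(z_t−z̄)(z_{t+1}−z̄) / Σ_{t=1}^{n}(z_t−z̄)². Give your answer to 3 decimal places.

-0.107

Mean z̄ = (0 + 9 − 3 − 4 + 3 + 8 − 7 − 7 + 3 + 9 − 3)/11 = 0.7273
Numerator Σ_{t=1}^{10}(z_t−z̄)(z_{t+1}−z̄) = -39.5289
Denominator Σ(z_t−z̄)² = 370.1818
r_1 = -39.5289 / 370.1818 = -0.107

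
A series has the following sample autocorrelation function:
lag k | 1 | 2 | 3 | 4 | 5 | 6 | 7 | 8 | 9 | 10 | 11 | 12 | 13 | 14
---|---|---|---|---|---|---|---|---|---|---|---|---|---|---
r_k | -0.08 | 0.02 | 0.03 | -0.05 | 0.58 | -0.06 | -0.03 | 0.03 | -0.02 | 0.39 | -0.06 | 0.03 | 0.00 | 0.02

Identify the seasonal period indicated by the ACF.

The largest autocorrelation is r_5 = 0.58, with a weaker echo at lag 10 (0.39); the remaining lags stay at or below 0.03.
The dominant spike at lag 5 indicates a seasonal period of 5.

5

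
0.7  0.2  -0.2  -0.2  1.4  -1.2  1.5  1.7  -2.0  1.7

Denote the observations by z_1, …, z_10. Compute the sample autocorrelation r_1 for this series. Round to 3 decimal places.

-0.572

Mean z̄ = (0.7 + 0.2 − 0.2 − 0.2 + 1.4 − 1.2 + 1.5 + 1.7 − 2.0 + 1.7)/10 = 0.3600
Numerator Σ_{t=1}^{9}(z_t−z̄)(z_{t+1}−z̄) = -8.4316
Denominator Σ(z_t−z̄)² = 14.7440
r_1 = -8.4316 / 14.7440 = -0.572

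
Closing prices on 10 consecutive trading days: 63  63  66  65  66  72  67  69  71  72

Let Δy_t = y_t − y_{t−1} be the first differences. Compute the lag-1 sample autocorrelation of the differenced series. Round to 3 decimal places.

First differences Δy: 0, 3, -1, 1, 6, -5, 2, 2, 1
Mean of differences = 1.0000
Numerator Σ(Δy_t−Δȳ)(Δy_{t+1}−Δȳ) = -41.0000
Denominator Σ(Δy_t−Δȳ)² = 72.0000
r_1(Δy) = -41.0000 / 72.0000 = -0.569

-0.569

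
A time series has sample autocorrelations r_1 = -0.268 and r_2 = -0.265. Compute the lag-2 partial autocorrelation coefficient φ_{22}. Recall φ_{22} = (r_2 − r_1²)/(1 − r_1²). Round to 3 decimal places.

-0.363

φ_{22} = (r_2 − r_1²) / (1 − r_1²)
r_1² = (-0.268)² = 0.071824
Numerator = -0.265 − 0.0718 = -0.3368; denominator = 1 − 0.0718 = 0.9282
φ_{22} = -0.3368 / 0.9282 = -0.363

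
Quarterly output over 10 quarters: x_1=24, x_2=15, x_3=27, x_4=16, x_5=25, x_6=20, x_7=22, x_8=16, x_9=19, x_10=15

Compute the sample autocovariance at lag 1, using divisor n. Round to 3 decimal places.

Mean x̄ = (24 + 15 + 27 + 16 + 25 + 20 + 22 + 16 + 19 + 15)/10 = 19.9000
Σ_{t=1}^{9}(x_t−x̄)(x_{t+1}−x̄) = -102.0100
γ_1 = -102.0100 / 10 = -10.201

-10.201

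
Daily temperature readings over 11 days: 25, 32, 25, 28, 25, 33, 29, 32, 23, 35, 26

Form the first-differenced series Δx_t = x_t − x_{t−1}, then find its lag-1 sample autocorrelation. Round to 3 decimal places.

First differences Δx: 7, -7, 3, -3, 8, -4, 3, -9, 12, -9
Mean of differences = 0.1000
Numerator Σ(Δx_t−Δx̄)(Δx_{t+1}−Δx̄) = -390.3100
Denominator Σ(Δx_t−Δx̄)² = 510.9000
r_1(Δx) = -390.3100 / 510.9000 = -0.764

-0.764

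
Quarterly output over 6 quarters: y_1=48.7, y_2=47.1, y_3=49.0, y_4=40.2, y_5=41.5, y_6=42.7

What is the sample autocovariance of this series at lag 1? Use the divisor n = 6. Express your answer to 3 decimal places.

Mean ȳ = (48.7 + 47.1 + 49.0 + 40.2 + 41.5 + 42.7)/6 = 44.8667
Deviations: 3.8333, 2.2333, 4.1333, -4.6667, -3.3667, -2.1667
Σ_{t=1}^{5}(y_t−ȳ)(y_{t+1}−ȳ) = 21.5089
γ_1 = 21.5089 / 6 = 3.585

3.585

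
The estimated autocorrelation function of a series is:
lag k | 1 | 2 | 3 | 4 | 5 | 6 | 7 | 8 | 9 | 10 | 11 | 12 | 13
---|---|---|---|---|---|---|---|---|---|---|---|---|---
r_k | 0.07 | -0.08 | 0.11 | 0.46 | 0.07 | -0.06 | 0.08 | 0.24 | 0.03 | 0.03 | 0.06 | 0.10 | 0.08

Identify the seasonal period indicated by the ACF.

The largest autocorrelation is r_4 = 0.46, with a weaker echo at lag 8 (0.24); the remaining lags stay at or below 0.11.
The dominant spike at lag 4 indicates a seasonal period of 4.

4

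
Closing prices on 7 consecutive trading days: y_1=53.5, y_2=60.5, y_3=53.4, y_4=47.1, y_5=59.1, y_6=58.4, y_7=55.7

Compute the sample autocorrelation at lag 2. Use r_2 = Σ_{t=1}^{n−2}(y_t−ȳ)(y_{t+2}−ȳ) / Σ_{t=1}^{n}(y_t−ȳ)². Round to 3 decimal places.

Mean ȳ = (53.5 + 60.5 + 53.4 + 47.1 + 59.1 + 58.4 + 55.7)/7 = 55.3857
Σ(y_t−ȳ)(y_{t+2}−ȳ) = (3.7445) + (-42.3755) + (-7.3755) + (-24.9755) + (1.1673) = -69.8147
Denominator Σ(y_t−ȳ)² = 125.2886
r_2 = -69.8147 / 125.2886 = -0.557

-0.557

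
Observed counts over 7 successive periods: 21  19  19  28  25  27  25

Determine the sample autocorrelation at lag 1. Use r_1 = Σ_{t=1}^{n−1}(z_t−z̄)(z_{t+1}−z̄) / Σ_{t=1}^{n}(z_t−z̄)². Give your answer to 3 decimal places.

0.341

Mean z̄ = (21 + 19 + 19 + 28 + 25 + 27 + 25)/7 = 23.4286
Numerator Σ_{t=1}^{6}(z_t−z̄)(z_{t+1}−z̄) = 28.5306
Denominator Σ(z_t−z̄)² = 83.7143
r_1 = 28.5306 / 83.7143 = 0.341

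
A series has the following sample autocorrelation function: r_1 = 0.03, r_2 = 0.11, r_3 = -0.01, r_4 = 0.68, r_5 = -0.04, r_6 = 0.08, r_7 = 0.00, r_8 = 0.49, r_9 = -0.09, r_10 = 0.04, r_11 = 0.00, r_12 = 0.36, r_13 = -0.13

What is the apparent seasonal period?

The largest autocorrelation is r_4 = 0.68, with weaker echoes at lags 8 (0.49) and 12 (0.36); the remaining lags stay at or below 0.11.
The dominant spike at lag 4 indicates a seasonal period of 4.

4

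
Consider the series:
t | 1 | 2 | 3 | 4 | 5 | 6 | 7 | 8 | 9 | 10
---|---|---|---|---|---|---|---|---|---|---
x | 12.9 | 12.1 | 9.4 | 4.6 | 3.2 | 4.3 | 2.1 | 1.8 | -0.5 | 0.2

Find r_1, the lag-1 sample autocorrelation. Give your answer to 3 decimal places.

Mean x̄ = (12.9 + 12.1 + 9.4 + 4.6 + 3.2 + 4.3 + 2.1 + 1.8 − 0.5 + 0.2)/10 = 5.0100
Numerator Σ_{t=1}^{9}(x_t−x̄)(x_{t+1}−x̄) = 142.8899
Denominator Σ(x_t−x̄)² = 208.0090
r_1 = 142.8899 / 208.0090 = 0.687

0.687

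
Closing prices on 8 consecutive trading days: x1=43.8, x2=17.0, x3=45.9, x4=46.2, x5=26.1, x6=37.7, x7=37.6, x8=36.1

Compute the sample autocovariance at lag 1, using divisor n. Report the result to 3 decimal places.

Mean x̄ = (43.8 + 17.0 + 45.9 + 46.2 + 26.1 + 37.7 + 37.6 + 36.1)/8 = 36.3000
Σ_{t=1}^{7}(x_t−x̄)(x_{t+1}−x̄) = -348.6900
γ_1 = -348.6900 / 8 = -43.586

-43.586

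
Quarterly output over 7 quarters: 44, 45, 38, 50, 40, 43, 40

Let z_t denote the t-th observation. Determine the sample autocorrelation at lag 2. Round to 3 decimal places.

Mean z̄ = (44 + 45 + 38 + 50 + 40 + 43 + 40)/7 = 42.8571
Σ(z_t−z̄)(z_{t+2}−z̄) = (-5.5510) + (15.3061) + (13.8776) + (1.0204) + (8.1633) = 32.8163
Denominator Σ(z_t−z̄)² = 96.8571
r_2 = 32.8163 / 96.8571 = 0.339

0.339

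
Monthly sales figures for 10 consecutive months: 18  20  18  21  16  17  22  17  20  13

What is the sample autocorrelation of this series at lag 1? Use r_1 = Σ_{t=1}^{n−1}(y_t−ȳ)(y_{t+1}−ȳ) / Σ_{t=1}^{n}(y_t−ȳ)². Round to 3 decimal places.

Mean ȳ = (18 + 20 + 18 + 21 + 16 + 17 + 22 + 17 + 20 + 13)/10 = 18.2000
Numerator Σ_{t=1}^{9}(y_t−ȳ)(y_{t+1}−ȳ) = -25.4400
Denominator Σ(y_t−ȳ)² = 63.6000
r_1 = -25.4400 / 63.6000 = -0.400

-0.400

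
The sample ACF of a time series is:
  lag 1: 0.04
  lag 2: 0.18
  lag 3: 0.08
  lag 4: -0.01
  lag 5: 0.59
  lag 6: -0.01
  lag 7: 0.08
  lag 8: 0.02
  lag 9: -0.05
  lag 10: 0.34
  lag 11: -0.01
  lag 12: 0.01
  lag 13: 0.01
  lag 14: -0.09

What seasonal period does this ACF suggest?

5

The largest autocorrelation is r_5 = 0.59, with a weaker echo at lag 10 (0.34); the remaining lags stay at or below 0.18.
The dominant spike at lag 5 indicates a seasonal period of 5.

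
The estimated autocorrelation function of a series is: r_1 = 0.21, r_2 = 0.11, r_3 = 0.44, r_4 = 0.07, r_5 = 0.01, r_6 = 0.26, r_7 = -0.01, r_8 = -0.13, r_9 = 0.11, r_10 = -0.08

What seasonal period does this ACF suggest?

The largest autocorrelation is r_3 = 0.44, with a weaker echo at lag 6 (0.26); the remaining lags stay at or below 0.21. The elevated value at lag 1 (0.21), dropping to 0.11 at lag 2, reflects decaying short-term dependence rather than seasonality.
The dominant spike at lag 3 indicates a seasonal period of 3.

3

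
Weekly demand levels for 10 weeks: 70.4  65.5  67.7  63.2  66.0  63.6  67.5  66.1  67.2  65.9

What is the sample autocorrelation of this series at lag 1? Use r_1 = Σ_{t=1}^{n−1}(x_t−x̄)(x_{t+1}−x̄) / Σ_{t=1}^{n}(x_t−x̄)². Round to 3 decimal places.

Mean x̄ = (70.4 + 65.5 + 67.7 + 63.2 + 66.0 + 63.6 + 67.5 + 66.1 + 67.2 + 65.9)/10 = 66.3100
Numerator Σ_{t=1}^{9}(x_t−x̄)(x_{t+1}−x̄) = -10.9841
Denominator Σ(x_t−x̄)² = 38.8490
r_1 = -10.9841 / 38.8490 = -0.283

-0.283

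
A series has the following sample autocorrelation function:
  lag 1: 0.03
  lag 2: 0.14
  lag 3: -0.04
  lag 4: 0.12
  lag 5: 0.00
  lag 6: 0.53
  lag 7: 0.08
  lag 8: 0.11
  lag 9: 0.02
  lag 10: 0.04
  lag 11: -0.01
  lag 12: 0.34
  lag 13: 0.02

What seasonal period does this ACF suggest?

The largest autocorrelation is r_6 = 0.53, with a weaker echo at lag 12 (0.34); the remaining lags stay at or below 0.14.
The dominant spike at lag 6 indicates a seasonal period of 6.

6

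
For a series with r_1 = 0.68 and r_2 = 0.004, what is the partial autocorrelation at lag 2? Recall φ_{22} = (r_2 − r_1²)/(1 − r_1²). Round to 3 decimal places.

-0.853

φ_{22} = (r_2 − r_1²) / (1 − r_1²)
r_1² = (0.68)² = 0.4624
Numerator = 0.004 − 0.4624 = -0.4584; denominator = 1 − 0.4624 = 0.5376
φ_{22} = -0.4584 / 0.5376 = -0.853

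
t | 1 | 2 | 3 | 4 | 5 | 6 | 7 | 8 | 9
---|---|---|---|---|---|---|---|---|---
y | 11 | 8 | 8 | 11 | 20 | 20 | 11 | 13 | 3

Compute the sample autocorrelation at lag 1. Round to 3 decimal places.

0.263

Mean ȳ = (11 + 8 + 8 + 11 + 20 + 20 + 11 + 13 + 3)/9 = 11.6667
Numerator Σ_{t=1}^{8}(y_t−ȳ)(y_{t+1}−ȳ) = 64.2222
Denominator Σ(y_t−ȳ)² = 244.0000
r_1 = 64.2222 / 244.0000 = 0.263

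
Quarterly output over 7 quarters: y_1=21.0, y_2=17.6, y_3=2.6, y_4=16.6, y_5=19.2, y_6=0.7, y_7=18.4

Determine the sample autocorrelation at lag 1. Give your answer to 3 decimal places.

-0.388

Mean ȳ = (21.0 + 17.6 + 2.6 + 16.6 + 19.2 + 0.7 + 18.4)/7 = 13.7286
Deviations from mean: 7.2714, 3.8714, -11.1286, 2.8714, 5.4714, -13.0286, 4.6714
Σ(y_t−ȳ)(y_{t+1}−ȳ) = (28.1508) + (-43.0835) + (-31.9549) + (15.7108) + (-71.2849) + (-60.8620) = -163.3237
Denominator Σ(y_t−ȳ)² = 421.4543
r_1 = -163.3237 / 421.4543 = -0.388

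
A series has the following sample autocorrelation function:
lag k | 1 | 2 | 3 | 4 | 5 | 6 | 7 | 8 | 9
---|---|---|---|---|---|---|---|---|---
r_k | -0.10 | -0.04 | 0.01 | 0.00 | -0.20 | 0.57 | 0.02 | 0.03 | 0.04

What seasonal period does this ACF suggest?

The largest autocorrelation is r_6 = 0.57; the remaining lags stay at or below 0.04.
The dominant spike at lag 6 indicates a seasonal period of 6.

6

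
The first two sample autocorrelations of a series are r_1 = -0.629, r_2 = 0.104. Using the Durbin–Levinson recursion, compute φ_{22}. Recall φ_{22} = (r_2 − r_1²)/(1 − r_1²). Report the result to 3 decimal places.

φ_{22} = (r_2 − r_1²) / (1 − r_1²)
r_1² = (-0.629)² = 0.395641
Numerator = 0.104 − 0.3956 = -0.2916; denominator = 1 − 0.3956 = 0.6044
φ_{22} = -0.2916 / 0.6044 = -0.483

-0.483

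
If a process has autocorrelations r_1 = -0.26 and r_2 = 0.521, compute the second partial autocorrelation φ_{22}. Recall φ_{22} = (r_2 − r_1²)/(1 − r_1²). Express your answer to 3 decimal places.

φ_{22} = (r_2 − r_1²) / (1 − r_1²)
r_1² = (-0.26)² = 0.0676
Numerator = 0.521 − 0.0676 = 0.4534; denominator = 1 − 0.0676 = 0.9324
φ_{22} = 0.4534 / 0.9324 = 0.486

0.486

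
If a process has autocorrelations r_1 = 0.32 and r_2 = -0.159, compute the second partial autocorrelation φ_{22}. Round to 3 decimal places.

-0.291

φ_{22} = (r_2 − r_1²) / (1 − r_1²)
r_1² = (0.32)² = 0.1024
Numerator = -0.159 − 0.1024 = -0.2614; denominator = 1 − 0.1024 = 0.8976
φ_{22} = -0.2614 / 0.8976 = -0.291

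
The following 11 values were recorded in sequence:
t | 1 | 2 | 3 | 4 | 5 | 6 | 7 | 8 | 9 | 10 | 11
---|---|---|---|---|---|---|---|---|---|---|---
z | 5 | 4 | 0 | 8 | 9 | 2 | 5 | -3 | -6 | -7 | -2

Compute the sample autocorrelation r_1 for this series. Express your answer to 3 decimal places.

0.550

Mean z̄ = (5 + 4 + 0 + 8 + 9 + 2 + 5 − 3 − 6 − 7 − 2)/11 = 1.3636
Numerator Σ_{t=1}^{10}(z_t−z̄)(z_{t+1}−z̄) = 160.7769
Denominator Σ(z_t−z̄)² = 292.5455
r_1 = 160.7769 / 292.5455 = 0.550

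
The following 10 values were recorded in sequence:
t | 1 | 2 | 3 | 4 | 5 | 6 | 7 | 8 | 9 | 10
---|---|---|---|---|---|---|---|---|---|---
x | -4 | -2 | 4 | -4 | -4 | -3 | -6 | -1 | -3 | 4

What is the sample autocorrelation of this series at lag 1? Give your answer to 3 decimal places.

Mean x̄ = (-4 − 2 + 4 − 4 − 4 − 3 − 6 − 1 − 3 + 4)/10 = -1.9000
Numerator Σ_{t=1}^{9}(x_t−x̄)(x_{t+1}−x̄) = -12.7100
Denominator Σ(x_t−x̄)² = 102.9000
r_1 = -12.7100 / 102.9000 = -0.124

-0.124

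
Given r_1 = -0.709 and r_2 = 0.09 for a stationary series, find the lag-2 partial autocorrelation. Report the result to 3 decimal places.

φ_{22} = (r_2 − r_1²) / (1 − r_1²)
r_1² = (-0.709)² = 0.502681
Numerator = 0.09 − 0.5027 = -0.4127; denominator = 1 − 0.5027 = 0.4973
φ_{22} = -0.4127 / 0.4973 = -0.830

-0.830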